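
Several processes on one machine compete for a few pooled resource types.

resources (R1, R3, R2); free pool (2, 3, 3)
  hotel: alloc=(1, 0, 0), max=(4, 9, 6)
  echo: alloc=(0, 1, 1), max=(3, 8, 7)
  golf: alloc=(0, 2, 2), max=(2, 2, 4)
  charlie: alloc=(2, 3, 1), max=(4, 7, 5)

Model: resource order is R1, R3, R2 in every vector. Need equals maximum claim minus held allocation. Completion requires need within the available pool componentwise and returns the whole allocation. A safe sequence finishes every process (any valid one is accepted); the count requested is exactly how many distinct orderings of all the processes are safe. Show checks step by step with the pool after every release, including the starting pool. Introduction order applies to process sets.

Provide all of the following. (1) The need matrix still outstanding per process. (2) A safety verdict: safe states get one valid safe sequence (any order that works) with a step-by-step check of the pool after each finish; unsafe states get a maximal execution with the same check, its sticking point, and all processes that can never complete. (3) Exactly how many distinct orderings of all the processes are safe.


(1) Need matrix, components ordered R1, R3, R2:
  hotel: (3, 9, 6)
  echo: (3, 7, 6)
  golf: (2, 0, 2)
  charlie: (2, 4, 4)
(2) SAFE. One safe sequence: golf, charlie, echo, hotel.
Key observation: reading the order forward, golf is the first process whose need (2, 0, 2) meets the free pool (2, 3, 3) exactly on a resource it requests.
Walking it through:
  pool = (2, 3, 3)
  golf: need (2, 0, 2) fits (2, 3, 3); releases (0, 2, 2), pool now (2, 5, 5)
  charlie: need (2, 4, 4) fits (2, 5, 5); releases (2, 3, 1), pool now (4, 8, 6)
  echo: need (3, 7, 6) fits (4, 8, 6); releases (0, 1, 1), pool now (4, 9, 7)
  hotel: need (3, 9, 6) fits (4, 9, 7); releases (1, 0, 0), pool now (5, 9, 7)
(3) Exactly 1 of the possible complete orderings is a safe sequence.


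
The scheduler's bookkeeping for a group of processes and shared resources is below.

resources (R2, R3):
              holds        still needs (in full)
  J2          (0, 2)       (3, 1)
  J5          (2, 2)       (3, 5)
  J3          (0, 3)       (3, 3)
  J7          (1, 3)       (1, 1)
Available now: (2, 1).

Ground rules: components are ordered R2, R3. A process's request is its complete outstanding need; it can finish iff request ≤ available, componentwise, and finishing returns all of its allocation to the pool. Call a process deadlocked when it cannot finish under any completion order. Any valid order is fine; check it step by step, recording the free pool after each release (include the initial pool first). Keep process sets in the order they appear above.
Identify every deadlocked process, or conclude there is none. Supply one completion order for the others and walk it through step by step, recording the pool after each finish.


No process is deadlocked.
Key observation: J7 can run right away; the returned allocation unlocks the remaining processes in turn.
A valid finishing order for the others: J7, J3, J5, J2. Verifying each step:
  pool = (2, 1)
  run J7 (needs (1, 1), free (2, 1)); after release of (1, 3) the pool is (3, 4)
  run J3 (needs (3, 3), free (3, 4)); after release of (0, 3) the pool is (3, 7)
  run J5 (needs (3, 5), free (3, 7)); after release of (2, 2) the pool is (5, 9)
  run J2 (needs (3, 1), free (5, 9)); after release of (0, 2) the pool is (5, 11)


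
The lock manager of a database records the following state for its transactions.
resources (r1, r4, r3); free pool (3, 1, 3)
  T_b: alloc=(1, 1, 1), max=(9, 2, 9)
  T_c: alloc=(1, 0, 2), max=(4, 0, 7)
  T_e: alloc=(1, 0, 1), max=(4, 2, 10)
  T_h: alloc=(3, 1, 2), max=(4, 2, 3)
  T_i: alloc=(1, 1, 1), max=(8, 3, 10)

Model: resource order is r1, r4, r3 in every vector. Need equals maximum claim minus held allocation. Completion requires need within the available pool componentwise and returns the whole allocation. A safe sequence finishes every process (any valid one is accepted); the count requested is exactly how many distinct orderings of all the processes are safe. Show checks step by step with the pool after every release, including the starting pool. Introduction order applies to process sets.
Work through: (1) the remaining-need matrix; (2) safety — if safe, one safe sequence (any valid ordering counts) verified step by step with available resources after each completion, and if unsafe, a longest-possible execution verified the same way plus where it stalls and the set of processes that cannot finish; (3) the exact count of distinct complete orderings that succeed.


(1) Need matrix, components ordered r1, r4, r3:
  T_b: (8, 1, 8)
  T_c: (3, 0, 5)
  T_e: (3, 2, 9)
  T_h: (1, 1, 1)
  T_i: (7, 2, 9)
(2) UNSAFE — no complete ordering exists.
Key observation: after T_h, T_c complete, (7, 2, 7) is the best the pool ever gets, yet each leftover process wants more r3.
The run T_h, T_c cannot be extended any further. Check, step by step:
  pool = (3, 1, 3)
  T_h: need (1, 1, 1) fits (3, 1, 3); releases (3, 1, 2), pool now (6, 2, 5)
  T_c: need (3, 0, 5) fits (6, 2, 5); releases (1, 0, 2), pool now (7, 2, 7)
  T_b still needs (8, 1, 8) but only (7, 2, 7) is free — short on r1 and r3
  T_e still needs (3, 2, 9) but only (7, 2, 7) is free — short on r3
  T_i still needs (7, 2, 9) but only (7, 2, 7) is free — short on r3
Processes that can never finish: T_b, T_e and T_i.
(3) Precisely 0 of the possible complete orderings are safe sequences.


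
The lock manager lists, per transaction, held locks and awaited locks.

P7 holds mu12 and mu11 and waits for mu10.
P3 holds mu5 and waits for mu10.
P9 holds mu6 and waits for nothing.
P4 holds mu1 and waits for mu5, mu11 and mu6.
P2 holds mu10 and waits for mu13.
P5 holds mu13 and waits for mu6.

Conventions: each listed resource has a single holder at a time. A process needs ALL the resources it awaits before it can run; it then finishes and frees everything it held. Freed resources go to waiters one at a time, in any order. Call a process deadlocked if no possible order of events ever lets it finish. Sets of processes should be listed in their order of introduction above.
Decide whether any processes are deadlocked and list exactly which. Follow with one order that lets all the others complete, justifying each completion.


The deadlocked set is empty.
Key observation: all waits point, directly or indirectly, at processes that can finish, so nothing is permanently blocked.
A valid finishing order for the others: P9, P5, P2, P7, P3, P4.
Step-by-step check:
  P9: no waits; runs immediately, freeing mu6
  run P5 (all its waits — mu6 — are resolved); releases mu13
  run P2 (all its waits — mu13 — are resolved); releases mu10
  run P7 (all its waits — mu10 — are resolved); releases mu12 and mu11
  run P3 (all its waits — mu10 — are resolved); releases mu5
  run P4 (all its waits — mu5, mu11 and mu6 — are resolved); releases mu1


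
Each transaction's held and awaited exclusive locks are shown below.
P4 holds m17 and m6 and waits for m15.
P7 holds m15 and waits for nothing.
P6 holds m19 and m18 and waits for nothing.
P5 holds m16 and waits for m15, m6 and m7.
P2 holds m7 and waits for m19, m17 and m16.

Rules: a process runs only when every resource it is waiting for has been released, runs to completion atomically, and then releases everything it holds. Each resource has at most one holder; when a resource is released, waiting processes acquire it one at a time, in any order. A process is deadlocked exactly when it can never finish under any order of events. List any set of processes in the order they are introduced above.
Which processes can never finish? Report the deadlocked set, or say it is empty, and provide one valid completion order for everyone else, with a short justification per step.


Deadlocked set: P5 and P2.
Key observation: P5 -> P2 -> P5 is a circular wait — nothing in it can go first; no other process is dragged down with it.
A valid finishing order for the others: P6, P7, P4.
Check, step by step:
  P6: no waits; runs immediately, freeing m19 and m18
  P7: no waits; runs immediately, freeing m15
  P4: everything it awaited (m15) is free; runs, freeing m17 and m6


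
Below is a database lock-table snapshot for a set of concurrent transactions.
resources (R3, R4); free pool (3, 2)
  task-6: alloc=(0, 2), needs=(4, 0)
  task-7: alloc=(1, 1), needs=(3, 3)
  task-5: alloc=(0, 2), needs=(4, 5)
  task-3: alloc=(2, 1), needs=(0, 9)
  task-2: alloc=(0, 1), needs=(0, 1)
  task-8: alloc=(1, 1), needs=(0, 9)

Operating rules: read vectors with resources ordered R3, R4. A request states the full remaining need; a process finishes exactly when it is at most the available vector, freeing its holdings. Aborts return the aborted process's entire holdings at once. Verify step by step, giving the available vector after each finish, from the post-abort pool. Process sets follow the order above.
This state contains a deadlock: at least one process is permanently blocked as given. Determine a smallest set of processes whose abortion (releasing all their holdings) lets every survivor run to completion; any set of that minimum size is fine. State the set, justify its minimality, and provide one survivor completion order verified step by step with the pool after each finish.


Minimum abort set: task-3.
Key observation: task-8 had no path to completion before; after the abort of task-3 ((2, 1) returned), step 5 is where it fits.
Minimality: the empty abort set fails — the state is deadlocked as it stands.
The survivors complete as task-2, task-7, task-5, task-6, task-8. Check, step by step (starting from the post-abort pool):
  pool = (5, 3)
  run task-2 (needs (0, 1), free (5, 3)); after release of (0, 1) the pool is (5, 4)
  run task-7 (needs (3, 3), free (5, 4)); after release of (1, 1) the pool is (6, 5)
  run task-5 (needs (4, 5), free (6, 5)); after release of (0, 2) the pool is (6, 7)
  run task-6 (needs (4, 0), free (6, 7)); after release of (0, 2) the pool is (6, 9)
  run task-8 (needs (0, 9), free (6, 9)); after release of (1, 1) the pool is (7, 10)


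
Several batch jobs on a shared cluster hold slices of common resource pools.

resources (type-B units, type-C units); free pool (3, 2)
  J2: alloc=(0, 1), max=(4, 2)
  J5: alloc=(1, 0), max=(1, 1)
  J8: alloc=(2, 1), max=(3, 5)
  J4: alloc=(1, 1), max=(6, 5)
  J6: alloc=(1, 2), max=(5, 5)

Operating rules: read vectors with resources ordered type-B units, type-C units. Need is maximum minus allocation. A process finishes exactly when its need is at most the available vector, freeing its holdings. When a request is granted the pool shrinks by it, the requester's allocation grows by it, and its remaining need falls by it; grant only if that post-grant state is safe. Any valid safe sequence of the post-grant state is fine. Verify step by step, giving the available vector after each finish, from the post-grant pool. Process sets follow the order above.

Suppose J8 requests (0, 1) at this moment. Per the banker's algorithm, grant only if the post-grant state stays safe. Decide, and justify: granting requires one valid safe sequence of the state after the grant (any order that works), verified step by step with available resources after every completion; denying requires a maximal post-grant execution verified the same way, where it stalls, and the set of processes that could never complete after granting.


DENY — the pretend-granted state is unsafe.
Key observation: no order helps: past J5, J2, the free pool tops out at (4, 2), below what each blocked process needs in type-C units.
After a pretend grant, a maximal execution: J5, J2 — then nothing else fits. Check, step by step:
  pool = (3, 1)
  J5: need (0, 1) fits (3, 1); releases (1, 0), pool now (4, 1)
  J2: need (4, 1) fits (4, 1); releases (0, 1), pool now (4, 2)
  blocked: J8 wants (1, 3), pool (4, 2) — not enough type-C units
  blocked: J4 wants (5, 4), pool (4, 2) — not enough type-B units and type-C units
  blocked: J6 wants (4, 3), pool (4, 2) — not enough type-C units
Had the request been granted, J8, J4 and J6 could never finish.


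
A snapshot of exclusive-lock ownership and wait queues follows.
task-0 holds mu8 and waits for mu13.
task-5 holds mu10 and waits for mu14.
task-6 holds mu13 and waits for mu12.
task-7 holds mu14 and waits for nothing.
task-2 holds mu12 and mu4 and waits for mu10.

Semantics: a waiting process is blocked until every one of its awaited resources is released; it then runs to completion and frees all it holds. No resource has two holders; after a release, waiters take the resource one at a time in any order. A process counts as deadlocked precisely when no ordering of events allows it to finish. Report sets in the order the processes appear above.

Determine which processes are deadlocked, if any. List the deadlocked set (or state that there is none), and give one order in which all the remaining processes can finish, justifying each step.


The deadlocked set is empty.
Key observation: no waiting chain loops back on itself — every chain ends at a process that waits on nothing, so everyone eventually runs.
One completion order for the rest: task-7, task-5, task-2, task-6, task-0.
Step-by-step check:
  run task-7 (it waits on nothing); releases mu14
  task-5 waits on mu14 — all released -> runs and releases mu10
  task-2 waits on mu10 — all released -> runs and releases mu12 and mu4
  task-6 waits on mu12 — all released -> runs and releases mu13
  task-0 waits on mu13 — all released -> runs and releases mu8


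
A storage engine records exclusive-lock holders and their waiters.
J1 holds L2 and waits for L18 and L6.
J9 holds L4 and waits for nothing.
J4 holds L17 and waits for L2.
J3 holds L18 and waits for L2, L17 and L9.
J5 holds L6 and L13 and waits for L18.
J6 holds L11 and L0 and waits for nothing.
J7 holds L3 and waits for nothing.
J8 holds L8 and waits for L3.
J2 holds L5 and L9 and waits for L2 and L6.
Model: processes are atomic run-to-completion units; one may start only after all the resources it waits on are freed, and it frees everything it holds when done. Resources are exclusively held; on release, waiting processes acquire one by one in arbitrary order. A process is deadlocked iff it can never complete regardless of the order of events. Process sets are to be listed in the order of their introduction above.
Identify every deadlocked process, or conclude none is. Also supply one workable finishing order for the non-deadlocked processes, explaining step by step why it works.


Deadlocked: J1, J4, J3, J5 and J2.
Key observation: the loop J1 -> J3 -> J1 blocks itself forever; J4, J5 and J2 are caught in further circular waits.
One completion order for the rest: J7, J6, J9, J8.
Walking it through:
  J7: no waits; runs immediately, freeing L3
  J6: no waits; runs immediately, freeing L11 and L0
  J9: no waits; runs immediately, freeing L4
  J8 waits on L3 — all released -> runs and releases L8


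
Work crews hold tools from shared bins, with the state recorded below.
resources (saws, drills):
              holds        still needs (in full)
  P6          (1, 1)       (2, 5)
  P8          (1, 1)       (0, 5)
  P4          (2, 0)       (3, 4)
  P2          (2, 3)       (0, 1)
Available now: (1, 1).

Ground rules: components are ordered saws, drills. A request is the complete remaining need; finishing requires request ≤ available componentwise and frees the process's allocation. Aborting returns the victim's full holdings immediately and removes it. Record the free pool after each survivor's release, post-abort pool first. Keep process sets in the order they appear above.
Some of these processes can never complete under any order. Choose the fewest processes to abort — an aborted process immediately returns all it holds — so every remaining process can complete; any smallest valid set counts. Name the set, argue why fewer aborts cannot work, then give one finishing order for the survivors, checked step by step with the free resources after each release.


Abort P6.
Key observation: the deadlocked P8 becomes finishable only because P6 released (1, 1); it completes at step 2 below.
Minimality: the empty abort set fails — the state is deadlocked as it stands.
The survivors complete as P2, P8, P4. Verifying each step (starting from the post-abort pool):
  pool = (2, 2)
  P2: need (0, 1) fits (2, 2); releases (2, 3), pool now (4, 5)
  P8: need (0, 5) fits (4, 5); releases (1, 1), pool now (5, 6)
  P4: need (3, 4) fits (5, 6); releases (2, 0), pool now (7, 6)


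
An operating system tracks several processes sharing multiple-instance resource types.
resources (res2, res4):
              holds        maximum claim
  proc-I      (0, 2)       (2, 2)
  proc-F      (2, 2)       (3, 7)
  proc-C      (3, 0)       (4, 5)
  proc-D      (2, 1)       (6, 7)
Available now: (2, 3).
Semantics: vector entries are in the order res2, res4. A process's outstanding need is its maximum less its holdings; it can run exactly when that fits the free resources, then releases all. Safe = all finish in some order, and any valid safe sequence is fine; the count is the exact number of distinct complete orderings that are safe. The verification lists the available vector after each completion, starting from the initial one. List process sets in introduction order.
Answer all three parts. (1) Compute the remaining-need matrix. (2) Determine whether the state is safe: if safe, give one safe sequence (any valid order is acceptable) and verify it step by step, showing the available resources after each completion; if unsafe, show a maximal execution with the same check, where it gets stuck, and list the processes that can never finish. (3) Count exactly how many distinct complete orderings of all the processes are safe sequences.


(1) Remaining need (order res2, res4):
  proc-I: (2, 0)
  proc-F: (1, 5)
  proc-C: (1, 5)
  proc-D: (4, 6)
(2) SAFE. One safe sequence: proc-I, proc-F, proc-C, proc-D.
Key observation: proc-I is the earliest step where a requested resource binds exactly: need (2, 0), pool (2, 3) at its turn.
Verifying each step:
  pool = (2, 3)
  proc-I needs (2, 0) <= (2, 3) -> finishes; pool += (0, 2) = (2, 5)
  proc-F needs (1, 5) <= (2, 5) -> finishes; pool += (2, 2) = (4, 7)
  proc-C needs (1, 5) <= (4, 7) -> finishes; pool += (3, 0) = (7, 7)
  proc-D needs (4, 6) <= (7, 7) -> finishes; pool += (2, 1) = (9, 8)
(3) Precisely 3 of the possible complete orderings are safe sequences.


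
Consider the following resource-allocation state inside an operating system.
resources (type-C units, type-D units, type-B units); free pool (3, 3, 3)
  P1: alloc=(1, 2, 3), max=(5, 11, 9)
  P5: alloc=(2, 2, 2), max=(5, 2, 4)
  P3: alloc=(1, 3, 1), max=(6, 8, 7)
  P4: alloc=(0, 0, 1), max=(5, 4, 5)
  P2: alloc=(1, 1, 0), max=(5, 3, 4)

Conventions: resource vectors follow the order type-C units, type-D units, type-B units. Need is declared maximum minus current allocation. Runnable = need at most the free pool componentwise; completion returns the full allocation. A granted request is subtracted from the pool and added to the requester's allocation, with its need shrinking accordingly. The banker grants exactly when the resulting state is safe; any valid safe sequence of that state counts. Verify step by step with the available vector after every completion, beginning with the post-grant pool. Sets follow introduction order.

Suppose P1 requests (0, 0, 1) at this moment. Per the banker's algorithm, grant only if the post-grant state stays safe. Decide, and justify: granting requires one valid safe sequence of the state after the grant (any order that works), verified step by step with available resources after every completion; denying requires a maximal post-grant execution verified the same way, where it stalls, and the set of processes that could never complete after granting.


DENY — the pretend-granted state is unsafe.
Key observation: after P5, P2, P4 the pool peaks at (6, 6, 5), and each blocked process is short somewhere: P1 on type-D units; P3 on type-B units.
Pretend the grant happened; the run P5, P2, P4 goes as far as possible. Verifying each step:
  pool = (3, 3, 2)
  P5 needs (3, 0, 2) <= (3, 3, 2) -> finishes; pool += (2, 2, 2) = (5, 5, 4)
  P2 needs (4, 2, 4) <= (5, 5, 4) -> finishes; pool += (1, 1, 0) = (6, 6, 4)
  P4 needs (5, 4, 4) <= (6, 6, 4) -> finishes; pool += (0, 0, 1) = (6, 6, 5)
  blocked: P1 wants (4, 9, 5), pool (6, 6, 5) — not enough type-D units
  blocked: P3 wants (5, 5, 6), pool (6, 6, 5) — not enough type-B units
Processes that could never finish after the grant: P1 and P3.


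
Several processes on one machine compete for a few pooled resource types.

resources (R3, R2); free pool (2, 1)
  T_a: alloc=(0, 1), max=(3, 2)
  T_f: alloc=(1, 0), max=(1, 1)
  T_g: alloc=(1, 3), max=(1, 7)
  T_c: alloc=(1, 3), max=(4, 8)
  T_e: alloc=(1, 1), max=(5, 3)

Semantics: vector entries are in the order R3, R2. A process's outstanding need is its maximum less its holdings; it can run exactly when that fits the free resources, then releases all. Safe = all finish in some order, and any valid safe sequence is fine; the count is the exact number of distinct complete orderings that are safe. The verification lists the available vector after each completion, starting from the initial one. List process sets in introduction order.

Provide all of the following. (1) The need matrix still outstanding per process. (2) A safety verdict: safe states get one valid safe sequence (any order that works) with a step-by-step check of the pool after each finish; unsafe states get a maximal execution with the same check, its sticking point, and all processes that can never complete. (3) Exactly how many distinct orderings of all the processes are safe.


(1) Remaining need (order R3, R2):
  T_a: (3, 1)
  T_f: (0, 1)
  T_g: (0, 4)
  T_c: (3, 5)
  T_e: (4, 2)
(2) UNSAFE.
Key observation: after T_f, T_a the pool peaks at (3, 2), and each blocked process is short somewhere: T_g on R2; T_c on R2; T_e on R3.
The run T_f, T_a cannot be extended any further. Step-by-step check:
  pool = (2, 1)
  T_f: need (0, 1) fits (2, 1); releases (1, 0), pool now (3, 1)
  T_a: need (3, 1) fits (3, 1); releases (0, 1), pool now (3, 2)
  blocked: T_g wants (0, 4), pool (3, 2) — not enough R2
  blocked: T_c wants (3, 5), pool (3, 2) — not enough R2
  blocked: T_e wants (4, 2), pool (3, 2) — not enough R3
Processes that can never finish: T_g, T_c and T_e.
(3) The exact count: 0 of the possible complete orderings are safe sequences.


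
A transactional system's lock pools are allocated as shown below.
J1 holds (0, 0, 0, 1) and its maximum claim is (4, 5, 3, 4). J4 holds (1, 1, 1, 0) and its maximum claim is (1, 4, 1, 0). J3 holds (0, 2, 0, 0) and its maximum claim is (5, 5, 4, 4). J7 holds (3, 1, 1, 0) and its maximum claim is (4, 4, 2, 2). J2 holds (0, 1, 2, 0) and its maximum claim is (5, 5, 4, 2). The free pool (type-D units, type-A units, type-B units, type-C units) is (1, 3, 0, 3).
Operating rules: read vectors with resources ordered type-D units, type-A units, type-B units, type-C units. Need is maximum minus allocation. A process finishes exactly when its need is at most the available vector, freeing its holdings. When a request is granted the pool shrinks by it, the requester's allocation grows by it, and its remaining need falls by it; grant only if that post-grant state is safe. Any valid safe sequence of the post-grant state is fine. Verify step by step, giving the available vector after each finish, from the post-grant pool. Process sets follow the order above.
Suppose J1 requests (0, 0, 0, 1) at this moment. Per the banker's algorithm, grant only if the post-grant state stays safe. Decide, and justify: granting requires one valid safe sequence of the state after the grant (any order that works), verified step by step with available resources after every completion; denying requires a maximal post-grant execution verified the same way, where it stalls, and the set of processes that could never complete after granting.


GRANT — the state after the grant stays safe, e.g. via J4, J7, J2, J1, J3.
Key observation: with (1, 3, 0, 2) left after the transfer, J4 can run at once — the state stays safe.
Check on the post-grant state, step by step:
  pool = (1, 3, 0, 2)
  J4 needs (0, 3, 0, 0) <= (1, 3, 0, 2) -> finishes; pool += (1, 1, 1, 0) = (2, 4, 1, 2)
  J7 needs (1, 3, 1, 2) <= (2, 4, 1, 2) -> finishes; pool += (3, 1, 1, 0) = (5, 5, 2, 2)
  J2 needs (5, 4, 2, 2) <= (5, 5, 2, 2) -> finishes; pool += (0, 1, 2, 0) = (5, 6, 4, 2)
  J1 needs (4, 5, 3, 2) <= (5, 6, 4, 2) -> finishes; pool += (0, 0, 0, 2) = (5, 6, 4, 4)
  J3 needs (5, 3, 4, 4) <= (5, 6, 4, 4) -> finishes; pool += (0, 2, 0, 0) = (5, 8, 4, 4)


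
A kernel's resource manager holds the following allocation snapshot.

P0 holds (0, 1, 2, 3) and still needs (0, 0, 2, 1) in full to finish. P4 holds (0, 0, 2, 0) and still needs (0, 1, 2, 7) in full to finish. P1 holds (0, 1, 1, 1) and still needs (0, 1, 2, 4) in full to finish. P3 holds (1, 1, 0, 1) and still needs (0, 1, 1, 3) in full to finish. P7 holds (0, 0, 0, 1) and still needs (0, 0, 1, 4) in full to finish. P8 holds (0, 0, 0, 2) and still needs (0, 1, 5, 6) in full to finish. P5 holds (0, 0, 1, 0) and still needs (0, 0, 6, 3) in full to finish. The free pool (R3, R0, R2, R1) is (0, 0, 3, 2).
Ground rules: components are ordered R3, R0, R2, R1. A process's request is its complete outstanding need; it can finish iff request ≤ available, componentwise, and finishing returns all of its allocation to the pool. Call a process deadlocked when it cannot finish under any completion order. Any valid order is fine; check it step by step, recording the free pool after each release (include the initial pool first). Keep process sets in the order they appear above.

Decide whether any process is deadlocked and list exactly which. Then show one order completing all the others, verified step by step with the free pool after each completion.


Nothing here is deadlocked.
Key observation: no deadlock: P0 fits now, and the freed resources carry the rest through.
One completion order for the rest: P0, P3, P8, P4, P1, P7, P5. Walking it through:
  pool = (0, 0, 3, 2)
  P0: need (0, 0, 2, 1) fits (0, 0, 3, 2); releases (0, 1, 2, 3), pool now (0, 1, 5, 5)
  P3: need (0, 1, 1, 3) fits (0, 1, 5, 5); releases (1, 1, 0, 1), pool now (1, 2, 5, 6)
  P8: need (0, 1, 5, 6) fits (1, 2, 5, 6); releases (0, 0, 0, 2), pool now (1, 2, 5, 8)
  P4: need (0, 1, 2, 7) fits (1, 2, 5, 8); releases (0, 0, 2, 0), pool now (1, 2, 7, 8)
  P1: need (0, 1, 2, 4) fits (1, 2, 7, 8); releases (0, 1, 1, 1), pool now (1, 3, 8, 9)
  P7: need (0, 0, 1, 4) fits (1, 3, 8, 9); releases (0, 0, 0, 1), pool now (1, 3, 8, 10)
  P5: need (0, 0, 6, 3) fits (1, 3, 8, 10); releases (0, 0, 1, 0), pool now (1, 3, 9, 10)


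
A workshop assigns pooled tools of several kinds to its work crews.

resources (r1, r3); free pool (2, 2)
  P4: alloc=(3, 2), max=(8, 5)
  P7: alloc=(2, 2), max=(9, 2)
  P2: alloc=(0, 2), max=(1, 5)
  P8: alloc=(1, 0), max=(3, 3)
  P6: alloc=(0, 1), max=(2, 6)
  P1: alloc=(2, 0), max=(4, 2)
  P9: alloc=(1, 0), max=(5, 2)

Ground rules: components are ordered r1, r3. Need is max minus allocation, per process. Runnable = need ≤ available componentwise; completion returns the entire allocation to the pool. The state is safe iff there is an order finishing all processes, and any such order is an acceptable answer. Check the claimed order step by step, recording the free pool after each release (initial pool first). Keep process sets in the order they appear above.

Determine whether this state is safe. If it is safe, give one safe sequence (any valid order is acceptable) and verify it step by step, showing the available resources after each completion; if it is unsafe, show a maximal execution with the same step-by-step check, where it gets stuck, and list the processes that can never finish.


UNSAFE.
Key observation: after P1, P9 the pool peaks at (5, 2), and each blocked process is short somewhere: P4 on r3; P7 on r1; P2 on r3; P8 on r3; P6 on r3.
A maximal execution: P1, P9 — then nothing else fits. Verifying each step:
  pool = (2, 2)
  run P1 (needs (2, 2), free (2, 2)); after release of (2, 0) the pool is (4, 2)
  run P9 (needs (4, 2), free (4, 2)); after release of (1, 0) the pool is (5, 2)
  blocked: P4 wants (5, 3), pool (5, 2) — not enough r3
  blocked: P7 wants (7, 0), pool (5, 2) — not enough r1
  blocked: P2 wants (1, 3), pool (5, 2) — not enough r3
  blocked: P8 wants (2, 3), pool (5, 2) — not enough r3
  blocked: P6 wants (2, 5), pool (5, 2) — not enough r3
Never able to finish: P4, P7, P2, P8 and P6.


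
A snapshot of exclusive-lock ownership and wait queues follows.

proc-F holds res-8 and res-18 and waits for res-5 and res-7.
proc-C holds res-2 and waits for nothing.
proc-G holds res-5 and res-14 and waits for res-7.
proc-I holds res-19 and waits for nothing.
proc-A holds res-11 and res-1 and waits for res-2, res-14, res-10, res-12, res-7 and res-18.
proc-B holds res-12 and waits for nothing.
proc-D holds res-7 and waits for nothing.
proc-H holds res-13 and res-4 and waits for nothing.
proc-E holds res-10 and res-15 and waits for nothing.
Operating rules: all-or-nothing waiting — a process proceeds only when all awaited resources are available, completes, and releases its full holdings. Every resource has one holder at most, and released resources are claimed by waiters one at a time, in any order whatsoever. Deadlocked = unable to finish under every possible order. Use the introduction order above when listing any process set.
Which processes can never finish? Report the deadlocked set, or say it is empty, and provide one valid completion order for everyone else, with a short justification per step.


Nothing here is deadlocked.
Key observation: no waiting chain loops back on itself — every chain ends at a process that waits on nothing, so everyone eventually runs.
One completion order for the rest: proc-H, proc-D, proc-G, proc-E, proc-I, proc-B, proc-C, proc-F, proc-A.
Walking it through:
  run proc-H (it waits on nothing); releases res-13 and res-4
  run proc-D (it waits on nothing); releases res-7
  proc-G: everything it awaited (res-7) is free; runs, freeing res-5 and res-14
  run proc-E (it waits on nothing); releases res-10 and res-15
  run proc-I (it waits on nothing); releases res-19
  run proc-B (it waits on nothing); releases res-12
  run proc-C (it waits on nothing); releases res-2
  proc-F: everything it awaited (res-5 and res-7) is free; runs, freeing res-8 and res-18
  proc-A: everything it awaited (res-2, res-14, res-10, res-12, res-7 and res-18) is free; runs, freeing res-11 and res-1


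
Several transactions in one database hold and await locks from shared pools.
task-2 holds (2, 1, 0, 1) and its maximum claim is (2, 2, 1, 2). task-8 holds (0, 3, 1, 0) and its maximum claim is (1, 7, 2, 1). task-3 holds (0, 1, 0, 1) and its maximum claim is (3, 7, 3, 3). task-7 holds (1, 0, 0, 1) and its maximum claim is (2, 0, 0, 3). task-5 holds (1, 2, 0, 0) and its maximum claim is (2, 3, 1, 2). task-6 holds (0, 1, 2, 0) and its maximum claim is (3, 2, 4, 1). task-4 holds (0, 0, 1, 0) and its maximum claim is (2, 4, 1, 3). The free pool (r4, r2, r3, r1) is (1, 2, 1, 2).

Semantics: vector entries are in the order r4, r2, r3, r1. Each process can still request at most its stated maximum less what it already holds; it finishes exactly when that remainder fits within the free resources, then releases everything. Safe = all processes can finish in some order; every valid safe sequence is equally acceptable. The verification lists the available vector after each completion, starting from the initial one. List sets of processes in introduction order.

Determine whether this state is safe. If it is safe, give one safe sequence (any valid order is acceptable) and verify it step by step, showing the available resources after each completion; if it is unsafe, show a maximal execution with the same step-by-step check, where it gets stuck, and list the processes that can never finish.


The state is SAFE; one workable sequence: task-2, task-5, task-8, task-6, task-7, task-3, task-4.
Key observation: the first exact fit in this order is task-2 — it needs (0, 1, 1, 1) with (1, 2, 1, 2) free, meeting a requested resource to the last unit.
Step-by-step check:
  pool = (1, 2, 1, 2)
  task-2: need (0, 1, 1, 1) fits (1, 2, 1, 2); releases (2, 1, 0, 1), pool now (3, 3, 1, 3)
  task-5: need (1, 1, 1, 2) fits (3, 3, 1, 3); releases (1, 2, 0, 0), pool now (4, 5, 1, 3)
  task-8: need (1, 4, 1, 1) fits (4, 5, 1, 3); releases (0, 3, 1, 0), pool now (4, 8, 2, 3)
  task-6: need (3, 1, 2, 1) fits (4, 8, 2, 3); releases (0, 1, 2, 0), pool now (4, 9, 4, 3)
  task-7: need (1, 0, 0, 2) fits (4, 9, 4, 3); releases (1, 0, 0, 1), pool now (5, 9, 4, 4)
  task-3: need (3, 6, 3, 2) fits (5, 9, 4, 4); releases (0, 1, 0, 1), pool now (5, 10, 4, 5)
  task-4: need (2, 4, 0, 3) fits (5, 10, 4, 5); releases (0, 0, 1, 0), pool now (5, 10, 5, 5)


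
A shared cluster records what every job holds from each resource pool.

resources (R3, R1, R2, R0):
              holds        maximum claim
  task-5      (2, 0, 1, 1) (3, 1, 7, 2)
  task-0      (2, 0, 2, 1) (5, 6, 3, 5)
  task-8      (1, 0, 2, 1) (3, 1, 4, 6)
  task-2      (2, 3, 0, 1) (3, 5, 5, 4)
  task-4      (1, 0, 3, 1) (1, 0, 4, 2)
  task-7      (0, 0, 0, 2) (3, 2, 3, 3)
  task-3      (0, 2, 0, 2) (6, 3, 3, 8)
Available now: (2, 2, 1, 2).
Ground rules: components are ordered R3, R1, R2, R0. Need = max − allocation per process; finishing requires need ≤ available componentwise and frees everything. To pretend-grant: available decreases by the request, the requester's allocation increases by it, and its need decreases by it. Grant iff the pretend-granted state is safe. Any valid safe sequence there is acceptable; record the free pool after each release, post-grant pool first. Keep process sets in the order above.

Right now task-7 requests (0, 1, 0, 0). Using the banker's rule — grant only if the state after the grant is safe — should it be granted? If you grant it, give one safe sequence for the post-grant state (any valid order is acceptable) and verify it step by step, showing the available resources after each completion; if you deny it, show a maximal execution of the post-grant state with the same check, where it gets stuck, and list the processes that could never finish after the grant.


GRANT: granting preserves safety; a valid post-grant sequence is task-4, task-7, task-8, task-5, task-2, task-3, task-0.
Key observation: (2, 1, 1, 2) free after granting still covers task-4 first, and each release covers the next.
Step-by-step check of the post-grant state:
  pool = (2, 1, 1, 2)
  run task-4 (needs (0, 0, 1, 1), free (2, 1, 1, 2)); after release of (1, 0, 3, 1) the pool is (3, 1, 4, 3)
  run task-7 (needs (3, 1, 3, 1), free (3, 1, 4, 3)); after release of (0, 1, 0, 2) the pool is (3, 2, 4, 5)
  run task-8 (needs (2, 1, 2, 5), free (3, 2, 4, 5)); after release of (1, 0, 2, 1) the pool is (4, 2, 6, 6)
  run task-5 (needs (1, 1, 6, 1), free (4, 2, 6, 6)); after release of (2, 0, 1, 1) the pool is (6, 2, 7, 7)
  run task-2 (needs (1, 2, 5, 3), free (6, 2, 7, 7)); after release of (2, 3, 0, 1) the pool is (8, 5, 7, 8)
  run task-3 (needs (6, 1, 3, 6), free (8, 5, 7, 8)); after release of (0, 2, 0, 2) the pool is (8, 7, 7, 10)
  run task-0 (needs (3, 6, 1, 4), free (8, 7, 7, 10)); after release of (2, 0, 2, 1) the pool is (10, 7, 9, 11)


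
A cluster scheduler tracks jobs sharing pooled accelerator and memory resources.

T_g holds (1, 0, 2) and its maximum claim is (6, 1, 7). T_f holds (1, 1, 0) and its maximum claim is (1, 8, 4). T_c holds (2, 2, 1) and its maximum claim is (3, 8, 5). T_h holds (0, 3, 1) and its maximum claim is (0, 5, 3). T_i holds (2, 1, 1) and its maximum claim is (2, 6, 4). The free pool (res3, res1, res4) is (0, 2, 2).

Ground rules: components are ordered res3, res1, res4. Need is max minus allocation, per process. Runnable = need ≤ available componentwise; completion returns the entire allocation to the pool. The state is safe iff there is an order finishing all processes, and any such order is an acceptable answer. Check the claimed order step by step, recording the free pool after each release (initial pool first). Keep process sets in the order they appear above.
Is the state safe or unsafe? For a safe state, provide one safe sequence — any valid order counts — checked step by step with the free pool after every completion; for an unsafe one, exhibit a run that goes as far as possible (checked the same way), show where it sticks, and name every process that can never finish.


SAFE — a valid safe sequence is T_h, T_i, T_c, T_f, T_g.
Key observation: reading the order forward, T_h is the first process whose need (0, 2, 2) meets the free pool (0, 2, 2) exactly on a resource it requests.
Walking it through:
  pool = (0, 2, 2)
  run T_h (needs (0, 2, 2), free (0, 2, 2)); after release of (0, 3, 1) the pool is (0, 5, 3)
  run T_i (needs (0, 5, 3), free (0, 5, 3)); after release of (2, 1, 1) the pool is (2, 6, 4)
  run T_c (needs (1, 6, 4), free (2, 6, 4)); after release of (2, 2, 1) the pool is (4, 8, 5)
  run T_f (needs (0, 7, 4), free (4, 8, 5)); after release of (1, 1, 0) the pool is (5, 9, 5)
  run T_g (needs (5, 1, 5), free (5, 9, 5)); after release of (1, 0, 2) the pool is (6, 9, 7)


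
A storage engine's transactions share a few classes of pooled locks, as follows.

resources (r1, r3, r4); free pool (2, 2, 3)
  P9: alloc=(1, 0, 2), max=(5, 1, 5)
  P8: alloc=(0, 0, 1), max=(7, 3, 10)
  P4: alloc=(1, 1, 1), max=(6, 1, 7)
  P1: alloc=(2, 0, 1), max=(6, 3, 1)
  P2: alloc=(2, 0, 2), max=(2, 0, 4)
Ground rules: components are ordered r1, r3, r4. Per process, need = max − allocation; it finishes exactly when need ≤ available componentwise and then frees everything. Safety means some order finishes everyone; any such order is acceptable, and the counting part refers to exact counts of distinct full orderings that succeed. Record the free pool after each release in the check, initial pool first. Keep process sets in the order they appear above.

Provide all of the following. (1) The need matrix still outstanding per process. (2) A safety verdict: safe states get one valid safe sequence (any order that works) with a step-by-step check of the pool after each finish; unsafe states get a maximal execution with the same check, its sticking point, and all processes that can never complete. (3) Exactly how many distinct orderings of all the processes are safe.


(1) Outstanding need per process (order r1, r3, r4):
  P9: (4, 1, 3)
  P8: (7, 3, 9)
  P4: (5, 0, 6)
  P1: (4, 3, 0)
  P2: (0, 0, 2)
(2) SAFE, for example via the order P2, P9, P4, P1, P8.
Key observation: at P9 the run first touches a limit — (4, 1, 3) against (4, 2, 5), exact on a resource it actually requests.
Step-by-step check:
  pool = (2, 2, 3)
  P2: need (0, 0, 2) fits (2, 2, 3); releases (2, 0, 2), pool now (4, 2, 5)
  P9: need (4, 1, 3) fits (4, 2, 5); releases (1, 0, 2), pool now (5, 2, 7)
  P4: need (5, 0, 6) fits (5, 2, 7); releases (1, 1, 1), pool now (6, 3, 8)
  P1: need (4, 3, 0) fits (6, 3, 8); releases (2, 0, 1), pool now (8, 3, 9)
  P8: need (7, 3, 9) fits (8, 3, 9); releases (0, 0, 1), pool now (8, 3, 10)
(3) Precisely 1 of the possible complete orderings is a safe sequence.


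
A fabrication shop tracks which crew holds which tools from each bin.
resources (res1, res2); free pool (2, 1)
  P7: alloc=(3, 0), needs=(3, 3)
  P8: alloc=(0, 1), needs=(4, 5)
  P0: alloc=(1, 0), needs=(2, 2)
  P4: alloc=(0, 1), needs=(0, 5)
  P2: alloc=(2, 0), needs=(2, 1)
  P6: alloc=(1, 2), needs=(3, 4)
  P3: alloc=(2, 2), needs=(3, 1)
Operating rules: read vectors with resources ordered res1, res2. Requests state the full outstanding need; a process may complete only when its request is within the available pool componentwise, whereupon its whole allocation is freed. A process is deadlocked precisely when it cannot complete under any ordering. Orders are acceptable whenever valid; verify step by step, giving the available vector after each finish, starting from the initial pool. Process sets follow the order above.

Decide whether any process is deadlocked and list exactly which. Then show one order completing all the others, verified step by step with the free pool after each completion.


Deadlocked set: P8, P4 and P6.
Key observation: after P2, P3, P0, P7 complete, (10, 3) is the best the pool ever gets, yet each leftover process wants more res2.
The rest can finish in the order P2, P3, P0, P7. Check, step by step:
  pool = (2, 1)
  P2 needs (2, 1) <= (2, 1) -> finishes; pool += (2, 0) = (4, 1)
  P3 needs (3, 1) <= (4, 1) -> finishes; pool += (2, 2) = (6, 3)
  P0 needs (2, 2) <= (6, 3) -> finishes; pool += (1, 0) = (7, 3)
  P7 needs (3, 3) <= (7, 3) -> finishes; pool += (3, 0) = (10, 3)
The stuck group stays short no matter what:
  P8 still needs (4, 5) but only (10, 3) is free — short on res2
  P4 still needs (0, 5) but only (10, 3) is free — short on res2
  P6 still needs (3, 4) but only (10, 3) is free — short on res2
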